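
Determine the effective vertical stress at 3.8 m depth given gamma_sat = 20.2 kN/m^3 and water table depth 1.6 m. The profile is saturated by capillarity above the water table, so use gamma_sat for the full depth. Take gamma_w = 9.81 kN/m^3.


Total stress = gamma_sat * depth
sigma = 20.2 * 3.8 = 76.76 kPa
Pore water pressure u = gamma_w * (depth - d_wt)
u = 9.81 * (3.8 - 1.6) = 21.582 kPa
Effective stress = sigma - u
sigma' = 76.76 - 21.582 = 55.18 kPa


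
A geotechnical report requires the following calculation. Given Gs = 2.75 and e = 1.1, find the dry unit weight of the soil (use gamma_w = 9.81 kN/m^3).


Using gamma_d = Gs * gamma_w / (1 + e)
gamma_d = 2.75 * 9.81 / (1 + 1.1)
gamma_d = 2.75 * 9.81 / 2.1
gamma_d = 12.846 kN/m^3


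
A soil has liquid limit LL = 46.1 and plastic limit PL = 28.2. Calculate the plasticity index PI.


Using PI = LL - PL
PI = 46.1 - 28.2
PI = 17.9


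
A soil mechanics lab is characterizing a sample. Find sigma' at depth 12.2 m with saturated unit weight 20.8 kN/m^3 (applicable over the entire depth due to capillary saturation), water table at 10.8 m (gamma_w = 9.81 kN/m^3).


Result: 240.03 kPa

Derivation:
Total stress = gamma_sat * depth
sigma = 20.8 * 12.2 = 253.76 kPa
Pore water pressure u = gamma_w * (depth - d_wt)
u = 9.81 * (12.2 - 10.8) = 13.734 kPa
Effective stress = sigma - u
sigma' = 253.76 - 13.734 = 240.03 kPa


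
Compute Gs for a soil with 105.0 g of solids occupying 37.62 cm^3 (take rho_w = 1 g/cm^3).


Using Gs = m_s / (V_s * rho_w)
Since rho_w = 1 g/cm^3:
Gs = 105.0 / 37.62
Gs = 2.791


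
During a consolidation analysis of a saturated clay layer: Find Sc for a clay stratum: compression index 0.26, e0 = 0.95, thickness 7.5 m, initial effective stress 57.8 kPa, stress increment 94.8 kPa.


Using Sc = Cc * H / (1 + e0) * log10((sigma0 + delta_sigma) / sigma0)
Stress ratio = (57.8 + 94.8) / 57.8 = 2.64014
log10(2.64014) = 0.421627
Cc * H / (1 + e0) = 0.26 * 7.5 / (1 + 0.95) = 1
Sc = 1 * 0.421627
Sc = 0.4216 m


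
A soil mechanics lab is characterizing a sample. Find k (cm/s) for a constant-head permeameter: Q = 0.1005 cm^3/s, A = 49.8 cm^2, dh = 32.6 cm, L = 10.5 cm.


Compute hydraulic gradient:
i = dh / L = 32.6 / 10.5 = 3.10476
Then apply Darcy's law:
k = Q / (A * i)
k = 0.1005 / (49.8 * 3.10476)
k = 0.1005 / 154.617
k = 0.00065 cm/s


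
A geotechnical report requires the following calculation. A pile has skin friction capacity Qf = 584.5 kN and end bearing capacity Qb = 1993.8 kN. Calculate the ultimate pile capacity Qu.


Using Qu = Qf + Qb
Qu = 584.5 + 1993.8
Qu = 2578.3 kN


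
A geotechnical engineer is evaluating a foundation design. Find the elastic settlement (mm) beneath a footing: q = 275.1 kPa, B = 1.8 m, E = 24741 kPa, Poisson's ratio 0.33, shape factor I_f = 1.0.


Using Se = q * B * (1 - nu^2) * I_f / E
1 - nu^2 = 1 - 0.33^2 = 0.8911
Se = 275.1 * 1.8 * 0.8911 * 1.0 / 24741
Se = 0.017835 m
Convert to mm: Se = 0.017835 * 1000 = 17.835 mm


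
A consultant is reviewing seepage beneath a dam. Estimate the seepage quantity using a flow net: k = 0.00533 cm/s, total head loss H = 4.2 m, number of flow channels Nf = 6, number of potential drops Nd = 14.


Convert k to m/s for unit consistency with H:
k = 0.00533 cm/s = 0.00533 / 100 m/s = 5.33e-05 m/s
Using q = k * H * Nf / Nd
Nf / Nd = 6 / 14 = 0.4286
q = 5.33e-05 * 4.2 * 0.4286
q = 9.594e-05 m^3/s per m


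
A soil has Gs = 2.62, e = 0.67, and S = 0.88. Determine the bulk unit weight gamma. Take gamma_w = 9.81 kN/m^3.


Result: 18.854 kN/m^3

Derivation:
Using gamma = gamma_w * (Gs + S*e) / (1 + e)
Numerator: Gs + S*e = 2.62 + 0.88*0.67 = 3.2096
Denominator: 1 + e = 1 + 0.67 = 1.67
gamma = 9.81 * 3.2096 / 1.67
gamma = 18.854 kN/m^3


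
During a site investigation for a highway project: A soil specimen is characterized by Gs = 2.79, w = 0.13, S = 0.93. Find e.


Using the relation e = Gs * w / S
e = 2.79 * 0.13 / 0.93
e = 0.39


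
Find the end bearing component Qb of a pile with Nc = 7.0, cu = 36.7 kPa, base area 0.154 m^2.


Result: 39.56 kN

Derivation:
Using Qb = Nc * cu * Ab
Qb = 7.0 * 36.7 * 0.154
Qb = 39.56 kN


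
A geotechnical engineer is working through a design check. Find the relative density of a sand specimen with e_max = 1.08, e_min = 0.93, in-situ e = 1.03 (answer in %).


Using Dr = (e_max - e) / (e_max - e_min) * 100
e_max - e = 1.08 - 1.03 = 0.05
e_max - e_min = 1.08 - 0.93 = 0.15
Dr = 0.05 / 0.15 * 100
Dr = 33.33 %


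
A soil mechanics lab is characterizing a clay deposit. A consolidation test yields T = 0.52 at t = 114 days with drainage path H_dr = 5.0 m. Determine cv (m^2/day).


Result: 0.11404 m^2/day

Derivation:
Using cv = T * H_dr^2 / t
H_dr^2 = 5.0^2 = 25.0
cv = 0.52 * 25.0 / 114
cv = 0.11404 m^2/day


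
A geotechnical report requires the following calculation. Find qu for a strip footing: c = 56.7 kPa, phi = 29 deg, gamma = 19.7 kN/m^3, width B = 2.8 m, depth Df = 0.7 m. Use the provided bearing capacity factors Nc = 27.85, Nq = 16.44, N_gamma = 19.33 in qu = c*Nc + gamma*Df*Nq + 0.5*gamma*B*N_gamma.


Compute qu = c*Nc + gamma*Df*Nq + 0.5*gamma*B*N_gamma
Term 1: 56.7 * 27.85 = 1579.095
Term 2: 19.7 * 0.7 * 16.44 = 226.7076
Term 3: 0.5 * 19.7 * 2.8 * 19.33 = 533.1214
qu = 1579.095 + 226.7076 + 533.1214
qu = 2338.92 kPa


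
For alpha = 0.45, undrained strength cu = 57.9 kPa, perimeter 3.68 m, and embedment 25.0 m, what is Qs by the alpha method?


Using Qs = alpha * cu * perimeter * L
Qs = 0.45 * 57.9 * 3.68 * 25.0
Qs = 2397.06 kN


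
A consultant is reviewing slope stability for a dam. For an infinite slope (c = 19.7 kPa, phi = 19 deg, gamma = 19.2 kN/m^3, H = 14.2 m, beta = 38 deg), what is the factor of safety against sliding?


Using Fs = c / (gamma*H*sin(beta)*cos(beta)) + tan(phi)/tan(beta)
Cohesion contribution = 19.7 / (19.2*14.2*sin(38)*cos(38))
Cohesion contribution = 0.148937
Friction contribution = tan(19)/tan(38) = 0.440719
Fs = 0.148937 + 0.440719
Fs = 0.59


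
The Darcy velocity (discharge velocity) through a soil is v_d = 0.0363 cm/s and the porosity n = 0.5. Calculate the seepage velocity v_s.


Result: 0.0726 cm/s

Derivation:
Using v_s = v_d / n
v_s = 0.0363 / 0.5
v_s = 0.0726 cm/s


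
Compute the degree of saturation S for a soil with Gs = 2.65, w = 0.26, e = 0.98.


Using S = Gs * w / e
S = 2.65 * 0.26 / 0.98
S = 0.7031


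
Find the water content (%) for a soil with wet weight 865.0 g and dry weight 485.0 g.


Using w = (m_wet - m_dry) / m_dry * 100
m_wet - m_dry = 865.0 - 485.0 = 380.0 g
w = 380.0 / 485.0 * 100
w = 78.35 %


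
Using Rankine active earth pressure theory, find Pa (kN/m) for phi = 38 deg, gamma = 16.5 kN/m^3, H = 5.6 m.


Compute active earth pressure coefficient:
Ka = tan^2(45 - phi/2) = tan^2(26.0) = 0.237883
Compute active force:
Pa = 0.5 * Ka * gamma * H^2
Pa = 0.5 * 0.237883 * 16.5 * 5.6^2
Pa = 61.55 kN/m


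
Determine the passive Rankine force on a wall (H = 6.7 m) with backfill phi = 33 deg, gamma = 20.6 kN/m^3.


Compute passive earth pressure coefficient:
Kp = tan^2(45 + phi/2) = tan^2(61.5) = 3.39212
Compute passive force:
Pp = 0.5 * Kp * gamma * H^2
Pp = 0.5 * 3.39212 * 20.6 * 6.7^2
Pp = 1568.4 kN/m


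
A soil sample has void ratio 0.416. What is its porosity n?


Using the relation n = e / (1 + e)
n = 0.416 / (1 + 0.416)
n = 0.416 / 1.416
n = 0.2938


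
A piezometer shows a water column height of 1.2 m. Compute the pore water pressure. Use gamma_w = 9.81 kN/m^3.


Using u = gamma_w * h_w
u = 9.81 * 1.2
u = 11.77 kPa


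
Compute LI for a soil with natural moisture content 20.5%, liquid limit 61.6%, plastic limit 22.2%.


Result: -0.043

Derivation:
First compute the plasticity index:
PI = LL - PL = 61.6 - 22.2 = 39.4
Then compute the liquidity index:
LI = (w - PL) / PI
LI = (20.5 - 22.2) / 39.4
LI = -0.043


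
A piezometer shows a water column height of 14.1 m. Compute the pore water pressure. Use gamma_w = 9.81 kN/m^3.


Result: 138.32 kPa

Derivation:
Using u = gamma_w * h_w
u = 9.81 * 14.1
u = 138.32 kPa


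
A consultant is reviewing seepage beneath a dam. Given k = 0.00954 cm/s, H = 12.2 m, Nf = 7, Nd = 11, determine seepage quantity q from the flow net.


Convert k to m/s for unit consistency with H:
k = 0.00954 cm/s = 0.00954 / 100 m/s = 9.54e-05 m/s
Using q = k * H * Nf / Nd
Nf / Nd = 7 / 11 = 0.6364
q = 9.54e-05 * 12.2 * 0.6364
q = 0.0007407 m^3/s per m


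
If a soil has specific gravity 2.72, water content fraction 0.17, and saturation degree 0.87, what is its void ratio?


Using the relation e = Gs * w / S
e = 2.72 * 0.17 / 0.87
e = 0.5315


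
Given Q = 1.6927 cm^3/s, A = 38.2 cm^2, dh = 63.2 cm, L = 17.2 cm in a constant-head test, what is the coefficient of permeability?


Result: 0.012059 cm/s

Derivation:
Compute hydraulic gradient:
i = dh / L = 63.2 / 17.2 = 3.67442
Then apply Darcy's law:
k = Q / (A * i)
k = 1.6927 / (38.2 * 3.67442)
k = 1.6927 / 140.363
k = 0.012059 cm/s


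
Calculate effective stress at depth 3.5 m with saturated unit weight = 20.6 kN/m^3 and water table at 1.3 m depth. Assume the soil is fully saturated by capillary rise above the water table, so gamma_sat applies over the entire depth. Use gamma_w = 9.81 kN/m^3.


Total stress = gamma_sat * depth
sigma = 20.6 * 3.5 = 72.1 kPa
Pore water pressure u = gamma_w * (depth - d_wt)
u = 9.81 * (3.5 - 1.3) = 21.582 kPa
Effective stress = sigma - u
sigma' = 72.1 - 21.582 = 50.52 kPa


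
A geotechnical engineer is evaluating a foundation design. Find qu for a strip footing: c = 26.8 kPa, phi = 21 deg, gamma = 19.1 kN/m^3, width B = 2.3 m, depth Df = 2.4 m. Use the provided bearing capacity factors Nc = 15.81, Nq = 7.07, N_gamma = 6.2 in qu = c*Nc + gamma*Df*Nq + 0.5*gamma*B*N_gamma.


Result: 883.98 kPa

Derivation:
Compute qu = c*Nc + gamma*Df*Nq + 0.5*gamma*B*N_gamma
Term 1: 26.8 * 15.81 = 423.708
Term 2: 19.1 * 2.4 * 7.07 = 324.0888
Term 3: 0.5 * 19.1 * 2.3 * 6.2 = 136.183
qu = 423.708 + 324.0888 + 136.183
qu = 883.98 kPa


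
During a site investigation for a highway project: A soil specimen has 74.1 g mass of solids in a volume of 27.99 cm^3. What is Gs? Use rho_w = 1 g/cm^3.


Using Gs = m_s / (V_s * rho_w)
Since rho_w = 1 g/cm^3:
Gs = 74.1 / 27.99
Gs = 2.647


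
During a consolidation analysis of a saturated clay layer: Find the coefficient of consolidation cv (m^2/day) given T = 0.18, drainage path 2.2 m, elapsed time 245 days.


Result: 0.00356 m^2/day

Derivation:
Using cv = T * H_dr^2 / t
H_dr^2 = 2.2^2 = 4.84
cv = 0.18 * 4.84 / 245
cv = 0.00356 m^2/day


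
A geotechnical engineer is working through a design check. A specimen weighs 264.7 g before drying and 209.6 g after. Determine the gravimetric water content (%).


Using w = (m_wet - m_dry) / m_dry * 100
m_wet - m_dry = 264.7 - 209.6 = 55.1 g
w = 55.1 / 209.6 * 100
w = 26.29 %


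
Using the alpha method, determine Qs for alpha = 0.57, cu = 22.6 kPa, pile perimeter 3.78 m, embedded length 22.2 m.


Result: 1081.01 kN

Derivation:
Using Qs = alpha * cu * perimeter * L
Qs = 0.57 * 22.6 * 3.78 * 22.2
Qs = 1081.01 kN


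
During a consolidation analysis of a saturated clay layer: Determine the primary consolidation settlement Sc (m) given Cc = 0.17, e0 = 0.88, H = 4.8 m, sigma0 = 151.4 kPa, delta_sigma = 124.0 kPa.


Using Sc = Cc * H / (1 + e0) * log10((sigma0 + delta_sigma) / sigma0)
Stress ratio = (151.4 + 124.0) / 151.4 = 1.81902
log10(1.81902) = 0.259838
Cc * H / (1 + e0) = 0.17 * 4.8 / (1 + 0.88) = 0.434043
Sc = 0.434043 * 0.259838
Sc = 0.1128 m


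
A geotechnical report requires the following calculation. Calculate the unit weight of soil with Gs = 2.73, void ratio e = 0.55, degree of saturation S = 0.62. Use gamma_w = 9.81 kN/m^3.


Using gamma = gamma_w * (Gs + S*e) / (1 + e)
Numerator: Gs + S*e = 2.73 + 0.62*0.55 = 3.071
Denominator: 1 + e = 1 + 0.55 = 1.55
gamma = 9.81 * 3.071 / 1.55
gamma = 19.436 kN/m^3


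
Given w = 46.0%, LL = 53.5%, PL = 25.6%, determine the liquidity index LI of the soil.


Result: 0.731

Derivation:
First compute the plasticity index:
PI = LL - PL = 53.5 - 25.6 = 27.9
Then compute the liquidity index:
LI = (w - PL) / PI
LI = (46.0 - 25.6) / 27.9
LI = 0.731


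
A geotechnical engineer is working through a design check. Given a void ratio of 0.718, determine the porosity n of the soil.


Using the relation n = e / (1 + e)
n = 0.718 / (1 + 0.718)
n = 0.718 / 1.718
n = 0.4179


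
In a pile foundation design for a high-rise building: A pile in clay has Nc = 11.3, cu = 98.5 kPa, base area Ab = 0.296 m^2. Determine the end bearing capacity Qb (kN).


Using Qb = Nc * cu * Ab
Qb = 11.3 * 98.5 * 0.296
Qb = 329.46 kN


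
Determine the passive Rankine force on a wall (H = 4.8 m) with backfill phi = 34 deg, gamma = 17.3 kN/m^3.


Compute passive earth pressure coefficient:
Kp = tan^2(45 + phi/2) = tan^2(62.0) = 3.537132
Compute passive force:
Pp = 0.5 * Kp * gamma * H^2
Pp = 0.5 * 3.537132 * 17.3 * 4.8^2
Pp = 704.94 kN/m


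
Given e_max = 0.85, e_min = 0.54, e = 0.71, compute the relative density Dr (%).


Using Dr = (e_max - e) / (e_max - e_min) * 100
e_max - e = 0.85 - 0.71 = 0.14
e_max - e_min = 0.85 - 0.54 = 0.31
Dr = 0.14 / 0.31 * 100
Dr = 45.16 %


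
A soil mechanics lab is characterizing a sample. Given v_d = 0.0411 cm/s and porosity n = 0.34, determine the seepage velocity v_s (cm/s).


Result: 0.12088 cm/s

Derivation:
Using v_s = v_d / n
v_s = 0.0411 / 0.34
v_s = 0.12088 cm/s


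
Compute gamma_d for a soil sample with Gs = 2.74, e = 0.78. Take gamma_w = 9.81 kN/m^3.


Result: 15.101 kN/m^3

Derivation:
Using gamma_d = Gs * gamma_w / (1 + e)
gamma_d = 2.74 * 9.81 / (1 + 0.78)
gamma_d = 2.74 * 9.81 / 1.78
gamma_d = 15.101 kN/m^3


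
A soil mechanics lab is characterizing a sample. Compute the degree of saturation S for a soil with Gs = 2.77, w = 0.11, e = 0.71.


Result: 0.4292

Derivation:
Using S = Gs * w / e
S = 2.77 * 0.11 / 0.71
S = 0.4292


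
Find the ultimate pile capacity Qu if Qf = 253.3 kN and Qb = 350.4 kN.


Using Qu = Qf + Qb
Qu = 253.3 + 350.4
Qu = 603.7 kN


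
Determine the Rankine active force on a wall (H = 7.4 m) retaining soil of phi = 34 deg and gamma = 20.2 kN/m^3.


Compute active earth pressure coefficient:
Ka = tan^2(45 - phi/2) = tan^2(28.0) = 0.282715
Compute active force:
Pa = 0.5 * Ka * gamma * H^2
Pa = 0.5 * 0.282715 * 20.2 * 7.4^2
Pa = 156.36 kN/m


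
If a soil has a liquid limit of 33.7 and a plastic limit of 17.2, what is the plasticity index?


Result: 16.5

Derivation:
Using PI = LL - PL
PI = 33.7 - 17.2
PI = 16.5


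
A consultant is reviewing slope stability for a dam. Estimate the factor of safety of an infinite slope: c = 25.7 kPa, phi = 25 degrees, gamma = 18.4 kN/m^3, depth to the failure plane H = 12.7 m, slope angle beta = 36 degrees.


Using Fs = c / (gamma*H*sin(beta)*cos(beta)) + tan(phi)/tan(beta)
Cohesion contribution = 25.7 / (18.4*12.7*sin(36)*cos(36))
Cohesion contribution = 0.231278
Friction contribution = tan(25)/tan(36) = 0.641817
Fs = 0.231278 + 0.641817
Fs = 0.873


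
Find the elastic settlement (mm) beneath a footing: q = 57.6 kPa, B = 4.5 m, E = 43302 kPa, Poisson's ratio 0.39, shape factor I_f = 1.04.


Result: 5.278 mm

Derivation:
Using Se = q * B * (1 - nu^2) * I_f / E
1 - nu^2 = 1 - 0.39^2 = 0.8479
Se = 57.6 * 4.5 * 0.8479 * 1.04 / 43302
Se = 0.005278 m
Convert to mm: Se = 0.005278 * 1000 = 5.278 mm


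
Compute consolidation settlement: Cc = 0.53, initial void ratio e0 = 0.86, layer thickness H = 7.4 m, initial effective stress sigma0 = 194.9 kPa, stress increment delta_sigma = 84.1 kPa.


Result: 0.3285 m

Derivation:
Using Sc = Cc * H / (1 + e0) * log10((sigma0 + delta_sigma) / sigma0)
Stress ratio = (194.9 + 84.1) / 194.9 = 1.4315
log10(1.4315) = 0.155792
Cc * H / (1 + e0) = 0.53 * 7.4 / (1 + 0.86) = 2.1086
Sc = 2.1086 * 0.155792
Sc = 0.3285 m


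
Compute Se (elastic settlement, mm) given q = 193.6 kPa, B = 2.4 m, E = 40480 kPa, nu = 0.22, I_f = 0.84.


Using Se = q * B * (1 - nu^2) * I_f / E
1 - nu^2 = 1 - 0.22^2 = 0.9516
Se = 193.6 * 2.4 * 0.9516 * 0.84 / 40480
Se = 0.009175 m
Convert to mm: Se = 0.009175 * 1000 = 9.175 mm


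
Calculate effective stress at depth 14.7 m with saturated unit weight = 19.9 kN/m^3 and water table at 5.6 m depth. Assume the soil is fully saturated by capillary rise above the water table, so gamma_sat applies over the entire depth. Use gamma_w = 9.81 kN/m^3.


Total stress = gamma_sat * depth
sigma = 19.9 * 14.7 = 292.53 kPa
Pore water pressure u = gamma_w * (depth - d_wt)
u = 9.81 * (14.7 - 5.6) = 89.271 kPa
Effective stress = sigma - u
sigma' = 292.53 - 89.271 = 203.26 kPa


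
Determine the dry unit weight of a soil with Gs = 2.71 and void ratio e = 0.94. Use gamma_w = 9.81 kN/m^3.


Using gamma_d = Gs * gamma_w / (1 + e)
gamma_d = 2.71 * 9.81 / (1 + 0.94)
gamma_d = 2.71 * 9.81 / 1.94
gamma_d = 13.704 kN/m^3


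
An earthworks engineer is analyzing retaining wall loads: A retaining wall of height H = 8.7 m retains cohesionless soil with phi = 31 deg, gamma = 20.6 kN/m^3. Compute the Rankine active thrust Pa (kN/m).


Compute active earth pressure coefficient:
Ka = tan^2(45 - phi/2) = tan^2(29.5) = 0.320099
Compute active force:
Pa = 0.5 * Ka * gamma * H^2
Pa = 0.5 * 0.320099 * 20.6 * 8.7^2
Pa = 249.55 kN/m


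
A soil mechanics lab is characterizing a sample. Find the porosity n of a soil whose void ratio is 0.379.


Using the relation n = e / (1 + e)
n = 0.379 / (1 + 0.379)
n = 0.379 / 1.379
n = 0.2748


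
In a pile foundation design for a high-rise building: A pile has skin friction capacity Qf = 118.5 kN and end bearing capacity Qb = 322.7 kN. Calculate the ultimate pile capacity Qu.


Result: 441.2 kN

Derivation:
Using Qu = Qf + Qb
Qu = 118.5 + 322.7
Qu = 441.2 kN


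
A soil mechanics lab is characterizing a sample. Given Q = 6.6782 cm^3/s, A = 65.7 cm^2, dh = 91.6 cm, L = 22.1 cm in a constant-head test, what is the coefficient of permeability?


Compute hydraulic gradient:
i = dh / L = 91.6 / 22.1 = 4.1448
Then apply Darcy's law:
k = Q / (A * i)
k = 6.6782 / (65.7 * 4.1448)
k = 6.6782 / 272.313
k = 0.024524 cm/s


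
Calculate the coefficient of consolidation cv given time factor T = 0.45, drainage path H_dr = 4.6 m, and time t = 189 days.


Using cv = T * H_dr^2 / t
H_dr^2 = 4.6^2 = 21.16
cv = 0.45 * 21.16 / 189
cv = 0.05038 m^2/day


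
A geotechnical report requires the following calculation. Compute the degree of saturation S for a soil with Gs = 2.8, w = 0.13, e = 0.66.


Using S = Gs * w / e
S = 2.8 * 0.13 / 0.66
S = 0.5515


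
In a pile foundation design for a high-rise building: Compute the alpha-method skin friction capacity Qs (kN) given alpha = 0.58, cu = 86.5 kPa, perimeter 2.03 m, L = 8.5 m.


Using Qs = alpha * cu * perimeter * L
Qs = 0.58 * 86.5 * 2.03 * 8.5
Qs = 865.68 kN


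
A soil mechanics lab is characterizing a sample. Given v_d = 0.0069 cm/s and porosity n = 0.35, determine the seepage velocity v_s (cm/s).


Using v_s = v_d / n
v_s = 0.0069 / 0.35
v_s = 0.01971 cm/s


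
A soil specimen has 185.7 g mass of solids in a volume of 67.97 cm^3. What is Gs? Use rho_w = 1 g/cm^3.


Using Gs = m_s / (V_s * rho_w)
Since rho_w = 1 g/cm^3:
Gs = 185.7 / 67.97
Gs = 2.732


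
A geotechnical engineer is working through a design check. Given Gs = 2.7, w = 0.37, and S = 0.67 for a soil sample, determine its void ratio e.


Result: 1.491

Derivation:
Using the relation e = Gs * w / S
e = 2.7 * 0.37 / 0.67
e = 1.491


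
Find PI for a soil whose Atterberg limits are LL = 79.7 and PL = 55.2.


Using PI = LL - PL
PI = 79.7 - 55.2
PI = 24.5


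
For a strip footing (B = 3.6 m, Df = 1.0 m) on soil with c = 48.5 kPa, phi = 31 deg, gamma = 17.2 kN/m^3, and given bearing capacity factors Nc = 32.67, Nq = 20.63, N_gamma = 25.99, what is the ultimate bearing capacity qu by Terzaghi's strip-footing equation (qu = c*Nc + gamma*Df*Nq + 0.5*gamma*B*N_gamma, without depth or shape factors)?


Result: 2743.98 kPa

Derivation:
Compute qu = c*Nc + gamma*Df*Nq + 0.5*gamma*B*N_gamma
Term 1: 48.5 * 32.67 = 1584.495
Term 2: 17.2 * 1.0 * 20.63 = 354.836
Term 3: 0.5 * 17.2 * 3.6 * 25.99 = 804.6504
qu = 1584.495 + 354.836 + 804.6504
qu = 2743.98 kPa


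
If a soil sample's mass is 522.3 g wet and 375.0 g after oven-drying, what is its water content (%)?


Using w = (m_wet - m_dry) / m_dry * 100
m_wet - m_dry = 522.3 - 375.0 = 147.3 g
w = 147.3 / 375.0 * 100
w = 39.28 %


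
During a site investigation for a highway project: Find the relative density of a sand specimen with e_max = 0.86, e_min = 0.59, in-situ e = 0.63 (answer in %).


Using Dr = (e_max - e) / (e_max - e_min) * 100
e_max - e = 0.86 - 0.63 = 0.23
e_max - e_min = 0.86 - 0.59 = 0.27
Dr = 0.23 / 0.27 * 100
Dr = 85.19 %


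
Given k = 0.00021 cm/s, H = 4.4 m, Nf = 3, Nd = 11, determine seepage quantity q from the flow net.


Result: 2.52e-06 m^3/s per m

Derivation:
Convert k to m/s for unit consistency with H:
k = 0.00021 cm/s = 0.00021 / 100 m/s = 2.1e-06 m/s
Using q = k * H * Nf / Nd
Nf / Nd = 3 / 11 = 0.2727
q = 2.1e-06 * 4.4 * 0.2727
q = 2.52e-06 m^3/s per m


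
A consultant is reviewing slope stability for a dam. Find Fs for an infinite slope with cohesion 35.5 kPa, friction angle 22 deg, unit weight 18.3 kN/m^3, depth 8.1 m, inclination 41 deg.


Using Fs = c / (gamma*H*sin(beta)*cos(beta)) + tan(phi)/tan(beta)
Cohesion contribution = 35.5 / (18.3*8.1*sin(41)*cos(41))
Cohesion contribution = 0.483693
Friction contribution = tan(22)/tan(41) = 0.464779
Fs = 0.483693 + 0.464779
Fs = 0.948


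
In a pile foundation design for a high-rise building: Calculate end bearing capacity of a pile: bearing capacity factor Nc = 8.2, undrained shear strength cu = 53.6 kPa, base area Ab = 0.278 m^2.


Result: 122.19 kN

Derivation:
Using Qb = Nc * cu * Ab
Qb = 8.2 * 53.6 * 0.278
Qb = 122.19 kN


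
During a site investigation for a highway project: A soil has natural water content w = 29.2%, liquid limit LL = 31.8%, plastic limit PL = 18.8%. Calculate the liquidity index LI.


First compute the plasticity index:
PI = LL - PL = 31.8 - 18.8 = 13.0
Then compute the liquidity index:
LI = (w - PL) / PI
LI = (29.2 - 18.8) / 13.0
LI = 0.8


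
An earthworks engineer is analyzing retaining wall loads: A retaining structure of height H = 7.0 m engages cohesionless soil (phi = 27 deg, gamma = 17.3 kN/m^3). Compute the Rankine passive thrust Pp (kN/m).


Result: 1128.69 kN/m

Derivation:
Compute passive earth pressure coefficient:
Kp = tan^2(45 + phi/2) = tan^2(58.5) = 2.66294
Compute passive force:
Pp = 0.5 * Kp * gamma * H^2
Pp = 0.5 * 2.66294 * 17.3 * 7.0^2
Pp = 1128.69 kN/m


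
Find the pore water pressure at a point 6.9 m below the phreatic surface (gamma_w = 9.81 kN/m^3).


Result: 67.69 kPa

Derivation:
Using u = gamma_w * h_w
u = 9.81 * 6.9
u = 67.69 kPa


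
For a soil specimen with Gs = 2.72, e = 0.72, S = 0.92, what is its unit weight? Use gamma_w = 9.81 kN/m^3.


Result: 19.291 kN/m^3

Derivation:
Using gamma = gamma_w * (Gs + S*e) / (1 + e)
Numerator: Gs + S*e = 2.72 + 0.92*0.72 = 3.3824
Denominator: 1 + e = 1 + 0.72 = 1.72
gamma = 9.81 * 3.3824 / 1.72
gamma = 19.291 kN/m^3


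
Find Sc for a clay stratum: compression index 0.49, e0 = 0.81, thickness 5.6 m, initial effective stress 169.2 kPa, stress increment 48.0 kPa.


Using Sc = Cc * H / (1 + e0) * log10((sigma0 + delta_sigma) / sigma0)
Stress ratio = (169.2 + 48.0) / 169.2 = 1.28369
log10(1.28369) = 0.108459
Cc * H / (1 + e0) = 0.49 * 5.6 / (1 + 0.81) = 1.51602
Sc = 1.51602 * 0.108459
Sc = 0.1644 m


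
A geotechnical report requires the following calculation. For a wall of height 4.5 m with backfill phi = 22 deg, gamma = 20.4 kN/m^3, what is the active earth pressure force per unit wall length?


Compute active earth pressure coefficient:
Ka = tan^2(45 - phi/2) = tan^2(34.0) = 0.454962
Compute active force:
Pa = 0.5 * Ka * gamma * H^2
Pa = 0.5 * 0.454962 * 20.4 * 4.5^2
Pa = 93.97 kN/m


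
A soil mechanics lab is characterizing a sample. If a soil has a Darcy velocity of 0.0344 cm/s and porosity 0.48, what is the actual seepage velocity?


Result: 0.07167 cm/s

Derivation:
Using v_s = v_d / n
v_s = 0.0344 / 0.48
v_s = 0.07167 cm/s


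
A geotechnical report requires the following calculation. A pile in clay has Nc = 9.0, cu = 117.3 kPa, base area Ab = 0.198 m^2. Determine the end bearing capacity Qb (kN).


Result: 209.03 kN

Derivation:
Using Qb = Nc * cu * Ab
Qb = 9.0 * 117.3 * 0.198
Qb = 209.03 kN


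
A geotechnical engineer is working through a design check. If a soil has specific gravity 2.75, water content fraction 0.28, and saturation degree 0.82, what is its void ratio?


Using the relation e = Gs * w / S
e = 2.75 * 0.28 / 0.82
e = 0.939


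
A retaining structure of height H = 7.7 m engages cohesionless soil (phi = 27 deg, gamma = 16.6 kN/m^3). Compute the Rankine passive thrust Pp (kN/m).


Compute passive earth pressure coefficient:
Kp = tan^2(45 + phi/2) = tan^2(58.5) = 2.66294
Compute passive force:
Pp = 0.5 * Kp * gamma * H^2
Pp = 0.5 * 2.66294 * 16.6 * 7.7^2
Pp = 1310.45 kN/m


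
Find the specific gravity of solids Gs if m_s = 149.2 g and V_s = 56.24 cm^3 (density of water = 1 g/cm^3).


Using Gs = m_s / (V_s * rho_w)
Since rho_w = 1 g/cm^3:
Gs = 149.2 / 56.24
Gs = 2.653


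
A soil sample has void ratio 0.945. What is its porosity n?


Using the relation n = e / (1 + e)
n = 0.945 / (1 + 0.945)
n = 0.945 / 1.945
n = 0.4859


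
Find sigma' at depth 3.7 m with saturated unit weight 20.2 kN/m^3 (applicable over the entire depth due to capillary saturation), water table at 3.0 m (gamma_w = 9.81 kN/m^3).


Total stress = gamma_sat * depth
sigma = 20.2 * 3.7 = 74.74 kPa
Pore water pressure u = gamma_w * (depth - d_wt)
u = 9.81 * (3.7 - 3.0) = 6.867 kPa
Effective stress = sigma - u
sigma' = 74.74 - 6.867 = 67.87 kPa


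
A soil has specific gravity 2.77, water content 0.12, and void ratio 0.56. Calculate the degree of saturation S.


Using S = Gs * w / e
S = 2.77 * 0.12 / 0.56
S = 0.5936


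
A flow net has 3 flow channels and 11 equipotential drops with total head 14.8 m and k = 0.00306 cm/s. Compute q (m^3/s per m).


Convert k to m/s for unit consistency with H:
k = 0.00306 cm/s = 0.00306 / 100 m/s = 3.06e-05 m/s
Using q = k * H * Nf / Nd
Nf / Nd = 3 / 11 = 0.2727
q = 3.06e-05 * 14.8 * 0.2727
q = 0.0001235 m^3/s per m


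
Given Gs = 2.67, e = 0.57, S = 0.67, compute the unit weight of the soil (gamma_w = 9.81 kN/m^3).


Result: 19.07 kN/m^3

Derivation:
Using gamma = gamma_w * (Gs + S*e) / (1 + e)
Numerator: Gs + S*e = 2.67 + 0.67*0.57 = 3.0519
Denominator: 1 + e = 1 + 0.57 = 1.57
gamma = 9.81 * 3.0519 / 1.57
gamma = 19.07 kN/m^3


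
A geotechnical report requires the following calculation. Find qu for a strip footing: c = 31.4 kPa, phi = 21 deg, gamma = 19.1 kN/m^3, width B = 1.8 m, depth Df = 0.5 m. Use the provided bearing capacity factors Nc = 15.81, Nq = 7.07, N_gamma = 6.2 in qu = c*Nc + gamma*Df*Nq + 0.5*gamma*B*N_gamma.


Compute qu = c*Nc + gamma*Df*Nq + 0.5*gamma*B*N_gamma
Term 1: 31.4 * 15.81 = 496.434
Term 2: 19.1 * 0.5 * 7.07 = 67.5185
Term 3: 0.5 * 19.1 * 1.8 * 6.2 = 106.578
qu = 496.434 + 67.5185 + 106.578
qu = 670.53 kPa


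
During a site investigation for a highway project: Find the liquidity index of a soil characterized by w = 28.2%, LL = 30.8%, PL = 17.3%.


Result: 0.807

Derivation:
First compute the plasticity index:
PI = LL - PL = 30.8 - 17.3 = 13.5
Then compute the liquidity index:
LI = (w - PL) / PI
LI = (28.2 - 17.3) / 13.5
LI = 0.807


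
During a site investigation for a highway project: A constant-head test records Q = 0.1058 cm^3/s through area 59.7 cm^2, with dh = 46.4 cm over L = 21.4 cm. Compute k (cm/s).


Compute hydraulic gradient:
i = dh / L = 46.4 / 21.4 = 2.16822
Then apply Darcy's law:
k = Q / (A * i)
k = 0.1058 / (59.7 * 2.16822)
k = 0.1058 / 129.443
k = 0.000817 cm/s


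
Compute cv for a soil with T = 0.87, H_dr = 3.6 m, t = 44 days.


Result: 0.25625 m^2/day

Derivation:
Using cv = T * H_dr^2 / t
H_dr^2 = 3.6^2 = 12.96
cv = 0.87 * 12.96 / 44
cv = 0.25625 m^2/day


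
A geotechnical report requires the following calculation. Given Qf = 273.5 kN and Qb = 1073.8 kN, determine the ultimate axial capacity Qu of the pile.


Using Qu = Qf + Qb
Qu = 273.5 + 1073.8
Qu = 1347.3 kN


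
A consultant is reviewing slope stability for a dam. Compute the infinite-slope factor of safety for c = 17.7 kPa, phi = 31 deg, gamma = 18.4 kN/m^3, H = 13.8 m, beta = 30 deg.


Using Fs = c / (gamma*H*sin(beta)*cos(beta)) + tan(phi)/tan(beta)
Cohesion contribution = 17.7 / (18.4*13.8*sin(30)*cos(30))
Cohesion contribution = 0.160981
Friction contribution = tan(31)/tan(30) = 1.04072
Fs = 0.160981 + 1.04072
Fs = 1.202


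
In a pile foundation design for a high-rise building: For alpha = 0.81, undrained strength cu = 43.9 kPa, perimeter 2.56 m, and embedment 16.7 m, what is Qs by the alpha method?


Using Qs = alpha * cu * perimeter * L
Qs = 0.81 * 43.9 * 2.56 * 16.7
Qs = 1520.22 kN


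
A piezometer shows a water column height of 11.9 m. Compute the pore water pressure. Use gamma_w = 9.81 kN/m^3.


Using u = gamma_w * h_w
u = 9.81 * 11.9
u = 116.74 kPa


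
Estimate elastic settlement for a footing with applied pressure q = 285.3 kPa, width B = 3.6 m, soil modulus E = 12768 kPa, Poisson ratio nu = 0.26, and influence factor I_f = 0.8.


Using Se = q * B * (1 - nu^2) * I_f / E
1 - nu^2 = 1 - 0.26^2 = 0.9324
Se = 285.3 * 3.6 * 0.9324 * 0.8 / 12768
Se = 0.060003 m
Convert to mm: Se = 0.060003 * 1000 = 60.003 mm


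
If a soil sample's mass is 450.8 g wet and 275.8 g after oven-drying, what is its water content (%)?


Using w = (m_wet - m_dry) / m_dry * 100
m_wet - m_dry = 450.8 - 275.8 = 175.0 g
w = 175.0 / 275.8 * 100
w = 63.45 %


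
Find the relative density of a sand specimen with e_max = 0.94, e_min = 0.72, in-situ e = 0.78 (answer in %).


Result: 72.73 %

Derivation:
Using Dr = (e_max - e) / (e_max - e_min) * 100
e_max - e = 0.94 - 0.78 = 0.16
e_max - e_min = 0.94 - 0.72 = 0.22
Dr = 0.16 / 0.22 * 100
Dr = 72.73 %


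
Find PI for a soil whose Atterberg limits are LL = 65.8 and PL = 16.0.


Using PI = LL - PL
PI = 65.8 - 16.0
PI = 49.8


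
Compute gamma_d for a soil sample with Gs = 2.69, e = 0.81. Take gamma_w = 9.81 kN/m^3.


Using gamma_d = Gs * gamma_w / (1 + e)
gamma_d = 2.69 * 9.81 / (1 + 0.81)
gamma_d = 2.69 * 9.81 / 1.81
gamma_d = 14.58 kN/m^3


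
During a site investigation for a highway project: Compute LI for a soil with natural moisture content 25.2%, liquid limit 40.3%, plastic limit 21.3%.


First compute the plasticity index:
PI = LL - PL = 40.3 - 21.3 = 19.0
Then compute the liquidity index:
LI = (w - PL) / PI
LI = (25.2 - 21.3) / 19.0
LI = 0.205


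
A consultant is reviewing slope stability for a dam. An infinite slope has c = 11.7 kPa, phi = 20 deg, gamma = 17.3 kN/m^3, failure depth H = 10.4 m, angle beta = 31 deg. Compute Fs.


Result: 0.753

Derivation:
Using Fs = c / (gamma*H*sin(beta)*cos(beta)) + tan(phi)/tan(beta)
Cohesion contribution = 11.7 / (17.3*10.4*sin(31)*cos(31))
Cohesion contribution = 0.1473
Friction contribution = tan(20)/tan(31) = 0.605748
Fs = 0.1473 + 0.605748
Fs = 0.753


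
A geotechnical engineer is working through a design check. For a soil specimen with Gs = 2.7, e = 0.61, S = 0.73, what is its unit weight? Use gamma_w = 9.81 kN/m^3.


Using gamma = gamma_w * (Gs + S*e) / (1 + e)
Numerator: Gs + S*e = 2.7 + 0.73*0.61 = 3.1453
Denominator: 1 + e = 1 + 0.61 = 1.61
gamma = 9.81 * 3.1453 / 1.61
gamma = 19.165 kN/m^3


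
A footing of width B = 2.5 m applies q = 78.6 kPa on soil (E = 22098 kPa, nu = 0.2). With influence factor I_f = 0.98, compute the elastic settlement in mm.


Using Se = q * B * (1 - nu^2) * I_f / E
1 - nu^2 = 1 - 0.2^2 = 0.96
Se = 78.6 * 2.5 * 0.96 * 0.98 / 22098
Se = 0.008366 m
Convert to mm: Se = 0.008366 * 1000 = 8.366 mm


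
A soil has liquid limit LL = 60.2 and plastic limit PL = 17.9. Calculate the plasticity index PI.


Using PI = LL - PL
PI = 60.2 - 17.9
PI = 42.3


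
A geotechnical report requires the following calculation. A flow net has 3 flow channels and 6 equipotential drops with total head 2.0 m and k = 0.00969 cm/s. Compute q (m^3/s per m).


Convert k to m/s for unit consistency with H:
k = 0.00969 cm/s = 0.00969 / 100 m/s = 9.69e-05 m/s
Using q = k * H * Nf / Nd
Nf / Nd = 3 / 6 = 0.5
q = 9.69e-05 * 2.0 * 0.5
q = 9.69e-05 m^3/s per m


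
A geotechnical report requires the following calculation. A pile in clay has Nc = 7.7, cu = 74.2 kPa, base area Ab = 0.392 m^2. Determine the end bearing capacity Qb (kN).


Result: 223.97 kN

Derivation:
Using Qb = Nc * cu * Ab
Qb = 7.7 * 74.2 * 0.392
Qb = 223.97 kN


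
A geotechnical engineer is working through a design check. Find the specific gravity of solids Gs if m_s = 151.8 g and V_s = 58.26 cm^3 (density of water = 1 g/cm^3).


Using Gs = m_s / (V_s * rho_w)
Since rho_w = 1 g/cm^3:
Gs = 151.8 / 58.26
Gs = 2.606


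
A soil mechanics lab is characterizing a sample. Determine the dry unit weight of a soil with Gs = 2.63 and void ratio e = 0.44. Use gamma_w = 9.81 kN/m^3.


Using gamma_d = Gs * gamma_w / (1 + e)
gamma_d = 2.63 * 9.81 / (1 + 0.44)
gamma_d = 2.63 * 9.81 / 1.44
gamma_d = 17.917 kN/m^3


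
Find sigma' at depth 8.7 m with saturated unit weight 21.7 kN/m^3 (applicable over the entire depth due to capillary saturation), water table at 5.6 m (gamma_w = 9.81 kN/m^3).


Total stress = gamma_sat * depth
sigma = 21.7 * 8.7 = 188.79 kPa
Pore water pressure u = gamma_w * (depth - d_wt)
u = 9.81 * (8.7 - 5.6) = 30.411 kPa
Effective stress = sigma - u
sigma' = 188.79 - 30.411 = 158.38 kPa


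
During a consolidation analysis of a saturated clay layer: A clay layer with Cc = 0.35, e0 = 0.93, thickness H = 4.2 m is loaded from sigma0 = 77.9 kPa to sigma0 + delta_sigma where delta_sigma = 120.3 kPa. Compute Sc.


Using Sc = Cc * H / (1 + e0) * log10((sigma0 + delta_sigma) / sigma0)
Stress ratio = (77.9 + 120.3) / 77.9 = 2.54429
log10(2.54429) = 0.405566
Cc * H / (1 + e0) = 0.35 * 4.2 / (1 + 0.93) = 0.761658
Sc = 0.761658 * 0.405566
Sc = 0.3089 m


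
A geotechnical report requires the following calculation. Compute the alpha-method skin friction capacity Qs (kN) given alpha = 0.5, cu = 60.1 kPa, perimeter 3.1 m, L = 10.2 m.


Result: 950.18 kN

Derivation:
Using Qs = alpha * cu * perimeter * L
Qs = 0.5 * 60.1 * 3.1 * 10.2
Qs = 950.18 kN


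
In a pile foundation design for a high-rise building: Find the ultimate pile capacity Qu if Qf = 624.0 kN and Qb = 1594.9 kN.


Using Qu = Qf + Qb
Qu = 624.0 + 1594.9
Qu = 2218.9 kN


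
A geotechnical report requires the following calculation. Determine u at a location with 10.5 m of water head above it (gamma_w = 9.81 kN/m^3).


Using u = gamma_w * h_w
u = 9.81 * 10.5
u = 103.01 kPa


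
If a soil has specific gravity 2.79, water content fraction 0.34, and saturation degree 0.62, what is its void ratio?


Using the relation e = Gs * w / S
e = 2.79 * 0.34 / 0.62
e = 1.53


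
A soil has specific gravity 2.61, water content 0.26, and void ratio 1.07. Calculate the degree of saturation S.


Using S = Gs * w / e
S = 2.61 * 0.26 / 1.07
S = 0.6342


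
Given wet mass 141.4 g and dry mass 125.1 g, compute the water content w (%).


Result: 13.03 %

Derivation:
Using w = (m_wet - m_dry) / m_dry * 100
m_wet - m_dry = 141.4 - 125.1 = 16.3 g
w = 16.3 / 125.1 * 100
w = 13.03 %


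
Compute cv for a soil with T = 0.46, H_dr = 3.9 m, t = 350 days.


Result: 0.01999 m^2/day

Derivation:
Using cv = T * H_dr^2 / t
H_dr^2 = 3.9^2 = 15.21
cv = 0.46 * 15.21 / 350
cv = 0.01999 m^2/day


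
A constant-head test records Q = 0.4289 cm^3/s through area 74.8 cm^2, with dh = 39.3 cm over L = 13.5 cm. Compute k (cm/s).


Compute hydraulic gradient:
i = dh / L = 39.3 / 13.5 = 2.91111
Then apply Darcy's law:
k = Q / (A * i)
k = 0.4289 / (74.8 * 2.91111)
k = 0.4289 / 217.751
k = 0.00197 cm/s


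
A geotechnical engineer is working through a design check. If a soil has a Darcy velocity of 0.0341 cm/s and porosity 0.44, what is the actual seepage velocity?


Result: 0.0775 cm/s

Derivation:
Using v_s = v_d / n
v_s = 0.0341 / 0.44
v_s = 0.0775 cm/s


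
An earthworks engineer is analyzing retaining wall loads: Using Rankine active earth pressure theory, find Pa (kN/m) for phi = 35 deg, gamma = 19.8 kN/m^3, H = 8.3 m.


Result: 184.82 kN/m

Derivation:
Compute active earth pressure coefficient:
Ka = tan^2(45 - phi/2) = tan^2(27.5) = 0.27099
Compute active force:
Pa = 0.5 * Ka * gamma * H^2
Pa = 0.5 * 0.27099 * 19.8 * 8.3^2
Pa = 184.82 kN/m


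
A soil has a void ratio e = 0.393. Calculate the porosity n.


Using the relation n = e / (1 + e)
n = 0.393 / (1 + 0.393)
n = 0.393 / 1.393
n = 0.2821


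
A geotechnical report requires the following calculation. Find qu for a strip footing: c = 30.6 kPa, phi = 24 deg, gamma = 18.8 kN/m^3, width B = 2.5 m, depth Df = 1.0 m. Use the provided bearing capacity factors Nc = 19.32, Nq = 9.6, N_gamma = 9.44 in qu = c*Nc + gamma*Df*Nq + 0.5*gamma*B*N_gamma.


Compute qu = c*Nc + gamma*Df*Nq + 0.5*gamma*B*N_gamma
Term 1: 30.6 * 19.32 = 591.192
Term 2: 18.8 * 1.0 * 9.6 = 180.48
Term 3: 0.5 * 18.8 * 2.5 * 9.44 = 221.84
qu = 591.192 + 180.48 + 221.84
qu = 993.51 kPa


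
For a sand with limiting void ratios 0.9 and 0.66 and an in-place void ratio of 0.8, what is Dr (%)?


Using Dr = (e_max - e) / (e_max - e_min) * 100
e_max - e = 0.9 - 0.8 = 0.1
e_max - e_min = 0.9 - 0.66 = 0.24
Dr = 0.1 / 0.24 * 100
Dr = 41.67 %


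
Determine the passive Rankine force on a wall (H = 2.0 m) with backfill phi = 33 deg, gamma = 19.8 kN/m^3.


Compute passive earth pressure coefficient:
Kp = tan^2(45 + phi/2) = tan^2(61.5) = 3.39212
Compute passive force:
Pp = 0.5 * Kp * gamma * H^2
Pp = 0.5 * 3.39212 * 19.8 * 2.0^2
Pp = 134.33 kN/m


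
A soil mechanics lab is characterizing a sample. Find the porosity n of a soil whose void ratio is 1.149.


Using the relation n = e / (1 + e)
n = 1.149 / (1 + 1.149)
n = 1.149 / 2.149
n = 0.5347


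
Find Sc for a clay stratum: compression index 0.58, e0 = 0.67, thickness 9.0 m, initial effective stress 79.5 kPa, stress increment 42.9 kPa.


Result: 0.5858 m

Derivation:
Using Sc = Cc * H / (1 + e0) * log10((sigma0 + delta_sigma) / sigma0)
Stress ratio = (79.5 + 42.9) / 79.5 = 1.53962
log10(1.53962) = 0.187414
Cc * H / (1 + e0) = 0.58 * 9.0 / (1 + 0.67) = 3.12575
Sc = 3.12575 * 0.187414
Sc = 0.5858 m


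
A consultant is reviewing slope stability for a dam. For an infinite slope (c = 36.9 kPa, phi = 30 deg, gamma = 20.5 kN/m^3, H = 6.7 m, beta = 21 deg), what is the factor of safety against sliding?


Using Fs = c / (gamma*H*sin(beta)*cos(beta)) + tan(phi)/tan(beta)
Cohesion contribution = 36.9 / (20.5*6.7*sin(21)*cos(21))
Cohesion contribution = 0.803002
Friction contribution = tan(30)/tan(21) = 1.50405
Fs = 0.803002 + 1.50405
Fs = 2.307


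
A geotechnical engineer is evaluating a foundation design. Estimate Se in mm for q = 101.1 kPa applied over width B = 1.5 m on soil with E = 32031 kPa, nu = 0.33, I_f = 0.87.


Result: 3.67 mm

Derivation:
Using Se = q * B * (1 - nu^2) * I_f / E
1 - nu^2 = 1 - 0.33^2 = 0.8911
Se = 101.1 * 1.5 * 0.8911 * 0.87 / 32031
Se = 0.003670 m
Convert to mm: Se = 0.003670 * 1000 = 3.67 mm


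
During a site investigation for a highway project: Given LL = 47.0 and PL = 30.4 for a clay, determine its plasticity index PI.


Result: 16.6

Derivation:
Using PI = LL - PL
PI = 47.0 - 30.4
PI = 16.6


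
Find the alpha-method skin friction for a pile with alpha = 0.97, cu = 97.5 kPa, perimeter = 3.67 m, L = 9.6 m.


Using Qs = alpha * cu * perimeter * L
Qs = 0.97 * 97.5 * 3.67 * 9.6
Qs = 3332.07 kN
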